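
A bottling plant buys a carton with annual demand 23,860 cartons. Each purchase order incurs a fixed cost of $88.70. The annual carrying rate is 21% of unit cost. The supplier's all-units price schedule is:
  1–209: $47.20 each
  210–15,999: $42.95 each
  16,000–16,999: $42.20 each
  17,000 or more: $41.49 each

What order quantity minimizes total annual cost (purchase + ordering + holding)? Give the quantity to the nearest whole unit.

Q* ≈ 685 cartons

Holding cost per unit per year at price C is H = 0.21·C.
Candidates are each tier's EOQ (if it falls in that tier) and each price-break quantity.
Tier 1 ($47.20): EOQ = 653.5 exceeds tier's upper bound 209, so this tier is dominated.
EOQ at $42.95 = 685.0 (feasible in tier 2): TC = 23,860×$42.95 + (23,860/685.0)×88.7 + (685.0/2)×0.21×$42.95 = $1,030,965.79.
EOQ at $42.20 = 691.1 < 16000, so use break Q=16000: TC = 23,860×$42.20 + (23,860/16000.0)×88.7 + (16000.0/2)×0.21×$42.20 = $1,077,920.27.
EOQ at $41.49 = 697.0 < 17000, so use break Q=17000: TC = 23,860×$41.49 + (23,860/17000.0)×88.7 + (17000.0/2)×0.21×$41.49 = $1,064,135.54.
Lowest total cost is $1,030,965.79 at Q = 685.0.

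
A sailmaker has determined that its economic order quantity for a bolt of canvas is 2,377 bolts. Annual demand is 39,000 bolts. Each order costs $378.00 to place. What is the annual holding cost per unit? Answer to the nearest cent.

H ≈ $5.22

Invert the EOQ relation Q*² = 2DS/H.
From Q* = √(2DS/H): H = 2DS / Q*² = 2 × 39,000 × 378 / 2,377² = 5.2183.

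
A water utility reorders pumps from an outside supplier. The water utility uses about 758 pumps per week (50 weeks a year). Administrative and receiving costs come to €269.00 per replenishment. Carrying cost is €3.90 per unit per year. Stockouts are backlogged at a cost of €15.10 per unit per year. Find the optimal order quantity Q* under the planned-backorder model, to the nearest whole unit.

Q* ≈ 2,565 pumps

Annual demand D = 758 × 50 = 37,900.
With planned backorders, Q* = √(2DS/H) · √((H+B)/B).
√(2DS/H) = √(2 × 37,900 × 269 / 3.9) = 2286.538.
√((H+B)/B) = √((3.9+15.1)/15.1) = 1.1217.
Q* ≈ 2564.878.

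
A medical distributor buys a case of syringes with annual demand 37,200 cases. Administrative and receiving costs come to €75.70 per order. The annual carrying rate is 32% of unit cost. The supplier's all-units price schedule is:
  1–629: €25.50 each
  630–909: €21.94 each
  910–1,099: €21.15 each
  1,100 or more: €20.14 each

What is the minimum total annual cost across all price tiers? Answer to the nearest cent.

Holding cost per unit per year at price C is H = 0.32·C.
Candidates are each tier's EOQ (if it falls in that tier) and each price-break quantity.
Tier 1 (€25.50): EOQ = 830.8 exceeds tier's upper bound 629, so this tier is dominated.
EOQ at €21.94 = 895.7 (feasible in tier 2): TC = 37,200×€21.94 + (37,200/895.7)×75.7 + (895.7/2)×0.32×€21.94 = €822,456.22.
EOQ at €21.15 = 912.2 (feasible in tier 3): TC = 37,200×€21.15 + (37,200/912.2)×75.7 + (912.2/2)×0.32×€21.15 = €792,953.97.
EOQ at €20.14 = 934.8 < 1100, so use break Q=1100: TC = 37,200×€20.14 + (37,200/1100.0)×75.7 + (1100.0/2)×0.32×€20.14 = €755,312.68.
Lowest total cost among the candidates is at Q = 1100.0.

TC* ≈ €755,312.68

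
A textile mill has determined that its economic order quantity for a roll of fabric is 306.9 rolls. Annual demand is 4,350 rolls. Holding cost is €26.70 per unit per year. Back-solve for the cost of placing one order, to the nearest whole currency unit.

S ≈ €289

The basic EOQ model gives Q* = √(2DS/H); rearrange for the unknown.
From Q* = √(2DS/H): S = Q*²H / (2D) = 306.9² × 26.7 / (2 × 4,350) = 289.0585.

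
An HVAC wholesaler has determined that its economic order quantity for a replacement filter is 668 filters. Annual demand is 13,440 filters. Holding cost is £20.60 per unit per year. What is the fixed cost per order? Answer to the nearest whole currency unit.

The basic EOQ model gives Q* = √(2DS/H); rearrange for the unknown.
From Q* = √(2DS/H): S = Q*²H / (2D) = 668² × 20.6 / (2 × 13,440) = 341.9723.

S ≈ £342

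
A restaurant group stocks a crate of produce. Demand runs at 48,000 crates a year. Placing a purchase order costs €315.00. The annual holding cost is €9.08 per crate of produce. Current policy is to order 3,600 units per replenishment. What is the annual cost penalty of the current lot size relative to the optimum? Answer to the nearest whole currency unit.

Extra cost ≈ €3,974 per year

EOQ = √(2DS/H) = √(2 × 48,000 × 315 / 9.08) ≈ 1824.94.
Cost at Q* = (D/Q*)S + (Q*/2)H = √(2DSH) ≈ €16,570.43.
Cost at Q = 3,600: (48,000/3,600)×315 + (3,600/2)×9.08 = €4,200.00 + €16,344.00 = €20,544.00.
Excess = €20,544.00 − €16,570.43 = €3,973.57.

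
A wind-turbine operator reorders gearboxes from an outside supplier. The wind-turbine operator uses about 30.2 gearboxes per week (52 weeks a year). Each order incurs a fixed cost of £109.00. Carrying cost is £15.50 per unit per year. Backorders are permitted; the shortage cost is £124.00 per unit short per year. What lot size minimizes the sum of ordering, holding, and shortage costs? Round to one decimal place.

Q* ≈ 157.6 gearboxes

Annual demand D = 30.2 × 52 = 1,570.4.
With planned backorders, Q* = √(2DS/H) · √((H+B)/B).
√(2DS/H) = √(2 × 1,570.4 × 109 / 15.5) = 148.617.
√((H+B)/B) = √((15.5+124)/124) = 1.0607.
Q* ≈ 157.632.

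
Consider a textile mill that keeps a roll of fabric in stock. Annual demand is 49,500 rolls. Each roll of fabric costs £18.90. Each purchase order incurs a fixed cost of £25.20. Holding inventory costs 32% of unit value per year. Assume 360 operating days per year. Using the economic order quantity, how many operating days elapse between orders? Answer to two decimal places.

T ≈ 4.67 days

Holding cost H = 0.32 × £18.90 = £6.0480 per unit per year.
EOQ = √(2DS/H) = √(2 × 49,500 × 25.2 / 6.048) ≈ 642.26.
Cycle time = Q*/D × 360 = 642.26 / 49,500 × 360 ≈ 4.671 days.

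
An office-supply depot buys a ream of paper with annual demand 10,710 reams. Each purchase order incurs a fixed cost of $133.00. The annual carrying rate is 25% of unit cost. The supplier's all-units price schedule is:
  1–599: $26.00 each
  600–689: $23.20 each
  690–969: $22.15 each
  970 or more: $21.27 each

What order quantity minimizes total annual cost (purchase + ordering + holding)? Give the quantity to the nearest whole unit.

Holding cost per unit per year at price C is H = 0.25·C.
Candidates are each tier's EOQ (if it falls in that tier) and each price-break quantity.
Tier 1 ($26.00): EOQ = 662.0 exceeds tier's upper bound 599, so this tier is dominated.
Tier 2 ($23.20): EOQ = 700.8 exceeds tier's upper bound 689, so this tier is dominated.
EOQ at $22.15 = 717.3 (feasible in tier 3): TC = 10,710×$22.15 + (10,710/717.3)×133 + (717.3/2)×0.25×$22.15 = $241,198.35.
EOQ at $21.27 = 732.0 < 970, so use break Q=970: TC = 10,710×$21.27 + (10,710/970.0)×133 + (970.0/2)×0.25×$21.27 = $231,849.17.
Lowest total cost is $231,849.17 at Q = 970.0.

Q* ≈ 970 reams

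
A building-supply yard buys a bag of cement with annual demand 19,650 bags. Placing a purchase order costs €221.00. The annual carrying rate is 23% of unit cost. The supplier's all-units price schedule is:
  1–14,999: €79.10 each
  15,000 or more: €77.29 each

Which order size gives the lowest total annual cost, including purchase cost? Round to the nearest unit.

Holding cost per unit per year at price C is H = 0.23·C.
Evaluate total cost at each tier's feasible EOQ or, if the EOQ is below the tier, at the tier's minimum quantity.
EOQ at €79.10 = 690.9 (feasible in tier 1): TC = 19,650×€79.10 + (19,650/690.9)×221 + (690.9/2)×0.23×€79.10 = €1,566,885.27.
EOQ at €77.29 = 699.0 < 15000, so use break Q=15000: TC = 19,650×€77.29 + (19,650/15000.0)×221 + (15000.0/2)×0.23×€77.29 = €1,652,363.26.
Lowest total cost is €1,566,885.27 at Q = 690.9.

Q* ≈ 691 bags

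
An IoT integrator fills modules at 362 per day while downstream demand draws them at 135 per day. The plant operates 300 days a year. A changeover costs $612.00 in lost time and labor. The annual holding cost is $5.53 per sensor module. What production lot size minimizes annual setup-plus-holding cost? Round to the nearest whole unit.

Q* ≈ 3,781 modules

Annual demand D = 135 × 300 = 40,500.
Production build-up factor (1 − d/p) = 1 − 135/362 = 0.6271.
Q* = √(2DS / (H(1 − d/p))) = √(2 × 40,500 × 612 / (5.53 × 0.6271)).
= √(49,572,000 / 3.4677) ≈ 3780.916.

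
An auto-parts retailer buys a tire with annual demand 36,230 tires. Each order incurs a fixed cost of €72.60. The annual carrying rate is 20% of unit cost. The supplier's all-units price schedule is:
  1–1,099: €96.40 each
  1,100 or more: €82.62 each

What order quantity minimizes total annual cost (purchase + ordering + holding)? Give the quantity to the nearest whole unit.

Q* ≈ 1,100 tires

Holding cost per unit per year at price C is H = 0.20·C.
Evaluate total cost at each tier's feasible EOQ or, if the EOQ is below the tier, at the tier's minimum quantity.
EOQ at €96.40 = 522.4 (feasible in tier 1): TC = 36,230×€96.40 + (36,230/522.4)×72.6 + (522.4/2)×0.20×€96.40 = €3,502,642.96.
EOQ at €82.62 = 564.2 < 1100, so use break Q=1100: TC = 36,230×€82.62 + (36,230/1100.0)×72.6 + (1100.0/2)×0.20×€82.62 = €3,004,801.98.
Lowest total cost is €3,004,801.98 at Q = 1100.0.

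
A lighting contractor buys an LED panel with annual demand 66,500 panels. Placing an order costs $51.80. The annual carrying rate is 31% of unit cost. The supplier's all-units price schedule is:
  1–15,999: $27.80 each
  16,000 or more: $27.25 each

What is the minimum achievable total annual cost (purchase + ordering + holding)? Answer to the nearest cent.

Holding cost per unit per year at price C is H = 0.31·C.
For each price level, check whether its EOQ is feasible; otherwise the best quantity at that price is the breakpoint.
EOQ at $27.80 = 894.1 (feasible in tier 1): TC = 66,500×$27.80 + (66,500/894.1)×51.8 + (894.1/2)×0.31×$27.80 = $1,856,405.38.
EOQ at $27.25 = 903.1 < 16000, so use break Q=16000: TC = 66,500×$27.25 + (66,500/16000.0)×51.8 + (16000.0/2)×0.31×$27.25 = $1,879,920.29.
Lowest total cost among the candidates is at Q = 894.1.

TC* ≈ $1,856,405.38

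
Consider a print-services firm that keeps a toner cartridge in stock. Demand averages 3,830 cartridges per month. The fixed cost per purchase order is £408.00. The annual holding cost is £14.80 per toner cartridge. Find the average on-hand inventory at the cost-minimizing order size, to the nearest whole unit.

Average inventory ≈ 796 cartridges

Annual demand D = 3,830 × 12 = 45,960.
Q* = √(2DS/H) = √(2 × 45,960 × 408 / 14.8) ≈ 1591.86.
Average inventory = Q*/2 ≈ 1591.86 / 2 = 795.929.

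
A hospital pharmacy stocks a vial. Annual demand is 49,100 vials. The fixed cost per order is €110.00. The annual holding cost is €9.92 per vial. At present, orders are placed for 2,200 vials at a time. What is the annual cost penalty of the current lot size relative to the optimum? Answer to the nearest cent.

Extra cost ≈ €3,015.39 per year

EOQ = √(2DS/H) = √(2 × 49,100 × 110 / 9.92) ≈ 1043.51.
Cost at Q* = (D/Q*)S + (Q*/2)H = √(2DSH) ≈ €10,351.61.
Cost at Q = 2,200: (49,100/2,200)×110 + (2,200/2)×9.92 = €2,455.00 + €10,912.00 = €13,367.00.
Excess = €13,367.00 − €10,351.61 = €3,015.39.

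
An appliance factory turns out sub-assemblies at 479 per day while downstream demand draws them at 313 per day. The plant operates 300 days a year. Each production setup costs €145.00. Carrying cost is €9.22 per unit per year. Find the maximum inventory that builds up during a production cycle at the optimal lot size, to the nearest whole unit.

Annual demand D = 313 × 300 = 93,900.
Production build-up factor (1 − d/p) = 1 − 313/479 = 0.3466.
Q* = √(2DS / (H(1 − d/p))) = √(2 × 93,900 × 145 / (9.22 × 0.3466)).
= √(27,231,000 / 3.1952) ≈ 2919.309.
Maximum inventory = Q*(1 − d/p) = 2919.309 × 0.3466 ≈ 1011.702.

I_max ≈ 1,012 sub-assemblies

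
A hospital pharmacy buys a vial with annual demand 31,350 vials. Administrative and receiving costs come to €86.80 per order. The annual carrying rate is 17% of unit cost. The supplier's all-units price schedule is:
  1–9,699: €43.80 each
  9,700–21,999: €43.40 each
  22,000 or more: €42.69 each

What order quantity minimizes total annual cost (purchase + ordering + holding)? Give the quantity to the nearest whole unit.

Q* ≈ 855 vials

Holding cost per unit per year at price C is H = 0.17·C.
Candidates are each tier's EOQ (if it falls in that tier) and each price-break quantity.
EOQ at €43.80 = 854.9 (feasible in tier 1): TC = 31,350×€43.80 + (31,350/854.9)×86.8 + (854.9/2)×0.17×€43.80 = €1,379,495.83.
EOQ at €43.40 = 858.9 < 9700, so use break Q=9700: TC = 31,350×€43.40 + (31,350/9700.0)×86.8 + (9700.0/2)×0.17×€43.40 = €1,396,653.83.
EOQ at €42.69 = 866.0 < 22000, so use break Q=22000: TC = 31,350×€42.69 + (31,350/22000.0)×86.8 + (22000.0/2)×0.17×€42.69 = €1,418,285.49.
Lowest total cost is €1,379,495.83 at Q = 854.9.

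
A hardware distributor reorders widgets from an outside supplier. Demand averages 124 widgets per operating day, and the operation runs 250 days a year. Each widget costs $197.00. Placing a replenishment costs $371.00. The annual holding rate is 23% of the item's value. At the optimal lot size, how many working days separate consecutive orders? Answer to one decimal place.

Annual demand D = 124 × 250 = 31,000.
Holding cost H = 0.23 × $197.00 = $45.3100 per unit per year.
Q* = √(2DS/H) = √(2 × 31,000 × 371 / 45.31) ≈ 712.50.
Cycle time = Q*/D × 250 = 712.50 / 31,000 × 250 ≈ 5.746 days.

T ≈ 5.7 days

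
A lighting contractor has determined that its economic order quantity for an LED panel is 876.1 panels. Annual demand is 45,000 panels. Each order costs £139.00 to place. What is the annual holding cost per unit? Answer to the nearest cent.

Squaring Q* = √(2DS/H) gives Q*² = 2DS/H.
From Q* = √(2DS/H): H = 2DS / Q*² = 2 × 45,000 × 139 / 876.1² = 16.2986.

H ≈ £16.30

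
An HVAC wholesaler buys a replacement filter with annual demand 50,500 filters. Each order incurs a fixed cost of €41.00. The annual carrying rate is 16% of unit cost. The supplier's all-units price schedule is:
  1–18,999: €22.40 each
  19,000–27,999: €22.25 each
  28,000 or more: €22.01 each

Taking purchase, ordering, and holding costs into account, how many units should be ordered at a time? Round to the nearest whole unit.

Q* ≈ 1,075 filters

Holding cost per unit per year at price C is H = 0.16·C.
Candidates are each tier's EOQ (if it falls in that tier) and each price-break quantity.
EOQ at €22.40 = 1074.9 (feasible in tier 1): TC = 50,500×€22.40 + (50,500/1074.9)×41 + (1074.9/2)×0.16×€22.40 = €1,135,052.45.
EOQ at €22.25 = 1078.5 < 19000, so use break Q=19000: TC = 50,500×€22.25 + (50,500/19000.0)×41 + (19000.0/2)×0.16×€22.25 = €1,157,553.97.
EOQ at €22.01 = 1084.4 < 28000, so use break Q=28000: TC = 50,500×€22.01 + (50,500/28000.0)×41 + (28000.0/2)×0.16×€22.01 = €1,160,881.35.
Lowest total cost is €1,135,052.45 at Q = 1074.9.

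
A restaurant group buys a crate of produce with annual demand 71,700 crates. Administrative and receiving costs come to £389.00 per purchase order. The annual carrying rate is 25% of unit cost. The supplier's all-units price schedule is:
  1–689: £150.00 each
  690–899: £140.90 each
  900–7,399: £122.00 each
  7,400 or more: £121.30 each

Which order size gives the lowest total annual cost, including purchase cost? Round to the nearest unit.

Q* ≈ 1,352 crates

Holding cost per unit per year at price C is H = 0.25·C.
Candidates are each tier's EOQ (if it falls in that tier) and each price-break quantity.
Tier 1 (£150.00): EOQ = 1219.6 exceeds tier's upper bound 689, so this tier is dominated.
Tier 2 (£140.90): EOQ = 1258.4 exceeds tier's upper bound 899, so this tier is dominated.
EOQ at £122.00 = 1352.4 (feasible in tier 3): TC = 71,700×£122.00 + (71,700/1352.4)×389 + (1352.4/2)×0.25×£122.00 = £8,788,647.66.
EOQ at £121.30 = 1356.3 < 7400, so use break Q=7400: TC = 71,700×£121.30 + (71,700/7400.0)×389 + (7400.0/2)×0.25×£121.30 = £8,813,181.59.
Lowest total cost is £8,788,647.66 at Q = 1352.4.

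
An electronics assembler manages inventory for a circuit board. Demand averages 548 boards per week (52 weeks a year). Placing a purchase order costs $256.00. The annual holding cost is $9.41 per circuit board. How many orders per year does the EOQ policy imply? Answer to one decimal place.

N ≈ 22.9 orders per year

Annual demand D = 548 × 52 = 28,496.
Q* = √(2DS/H) = √(2 × 28,496 × 256 / 9.41) ≈ 1245.18.
Orders per year = D / Q* = 28,496 / 1245.18 ≈ 22.885.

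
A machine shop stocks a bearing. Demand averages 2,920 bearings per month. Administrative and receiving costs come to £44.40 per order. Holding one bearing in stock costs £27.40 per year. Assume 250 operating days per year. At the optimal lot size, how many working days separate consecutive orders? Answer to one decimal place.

T ≈ 2.4 days

Annual demand D = 2,920 × 12 = 35,040.
EOQ = √(2DS/H) = √(2 × 35,040 × 44.4 / 27.4) ≈ 336.99.
Cycle time = Q*/D × 250 = 336.99 / 35,040 × 250 ≈ 2.404 days.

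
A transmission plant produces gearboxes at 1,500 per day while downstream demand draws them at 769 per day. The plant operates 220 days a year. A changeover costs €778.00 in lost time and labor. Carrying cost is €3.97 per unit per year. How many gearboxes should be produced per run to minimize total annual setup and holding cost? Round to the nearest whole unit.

Annual demand D = 769 × 220 = 169,180.
Production build-up factor (1 − d/p) = 1 − 769/1,500 = 0.4873.
Q* = √(2DS / (H(1 − d/p))) = √(2 × 169,180 × 778 / (3.97 × 0.4873)).
= √(263,244,080 / 1.9347) ≈ 11664.631.

Q* ≈ 11,665 gearboxes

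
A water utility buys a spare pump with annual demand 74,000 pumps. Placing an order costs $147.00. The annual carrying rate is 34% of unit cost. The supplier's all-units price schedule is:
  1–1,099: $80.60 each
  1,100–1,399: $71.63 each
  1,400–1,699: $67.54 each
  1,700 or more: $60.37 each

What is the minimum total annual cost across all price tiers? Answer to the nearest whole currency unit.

Holding cost per unit per year at price C is H = 0.34·C.
For each price level, check whether its EOQ is feasible; otherwise the best quantity at that price is the breakpoint.
EOQ at $80.60 = 891.0 (feasible in tier 1): TC = 74,000×$80.60 + (74,000/891.0)×147 + (891.0/2)×0.34×$80.60 = $5,988,817.24.
EOQ at $71.63 = 945.2 < 1100, so use break Q=1100: TC = 74,000×$71.63 + (74,000/1100.0)×147 + (1100.0/2)×0.34×$71.63 = $5,323,903.90.
EOQ at $67.54 = 973.4 < 1400, so use break Q=1400: TC = 74,000×$67.54 + (74,000/1400.0)×147 + (1400.0/2)×0.34×$67.54 = $5,021,804.52.
EOQ at $60.37 = 1029.5 < 1700, so use break Q=1700: TC = 74,000×$60.37 + (74,000/1700.0)×147 + (1700.0/2)×0.34×$60.37 = $4,491,225.75.
Lowest total cost among the candidates is at Q = 1700.0.

TC* ≈ $4,491,226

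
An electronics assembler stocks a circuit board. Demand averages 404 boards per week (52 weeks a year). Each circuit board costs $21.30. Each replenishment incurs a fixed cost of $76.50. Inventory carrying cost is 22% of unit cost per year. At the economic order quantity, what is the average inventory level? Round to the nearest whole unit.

Annual demand D = 404 × 52 = 21,008.
Holding cost H = 0.22 × $21.30 = $4.6860 per unit per year.
Q* = √(2DS/H) = √(2 × 21,008 × 76.5 / 4.686) ≈ 828.20.
Average inventory = Q*/2 ≈ 828.20 / 2 = 414.102.

Average inventory ≈ 414 boards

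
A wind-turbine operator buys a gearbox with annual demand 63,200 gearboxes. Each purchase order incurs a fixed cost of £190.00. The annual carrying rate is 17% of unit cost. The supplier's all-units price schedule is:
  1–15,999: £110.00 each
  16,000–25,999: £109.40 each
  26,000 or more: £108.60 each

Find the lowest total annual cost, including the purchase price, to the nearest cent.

TC* ≈ £6,973,191.96

Holding cost per unit per year at price C is H = 0.17·C.
Evaluate total cost at each tier's feasible EOQ or, if the EOQ is below the tier, at the tier's minimum quantity.
EOQ at £110.00 = 1133.3 (feasible in tier 1): TC = 63,200×£110.00 + (63,200/1133.3)×190 + (1133.3/2)×0.17×£110.00 = £6,973,191.96.
EOQ at £109.40 = 1136.4 < 16000, so use break Q=16000: TC = 63,200×£109.40 + (63,200/16000.0)×190 + (16000.0/2)×0.17×£109.40 = £7,063,614.50.
EOQ at £108.60 = 1140.5 < 26000, so use break Q=26000: TC = 63,200×£108.60 + (63,200/26000.0)×190 + (26000.0/2)×0.17×£108.60 = £7,103,987.85.
Lowest total cost among the candidates is at Q = 1133.3.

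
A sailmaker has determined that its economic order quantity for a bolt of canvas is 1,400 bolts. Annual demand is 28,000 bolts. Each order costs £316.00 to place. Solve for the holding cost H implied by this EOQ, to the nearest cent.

H ≈ £9.03

The basic EOQ model gives Q* = √(2DS/H); rearrange for the unknown.
From Q* = √(2DS/H): H = 2DS / Q*² = 2 × 28,000 × 316 / 1,400² = 9.0286.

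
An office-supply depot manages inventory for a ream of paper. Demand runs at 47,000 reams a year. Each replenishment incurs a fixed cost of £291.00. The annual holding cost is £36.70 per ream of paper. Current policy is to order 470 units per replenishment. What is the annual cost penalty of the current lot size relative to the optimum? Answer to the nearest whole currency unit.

Extra cost ≈ £6,040 per year

EOQ = √(2DS/H) = √(2 × 47,000 × 291 / 36.7) ≈ 863.33.
Cost at Q* = (D/Q*)S + (Q*/2)H = √(2DSH) ≈ £31,684.25.
Cost at Q = 470: (47,000/470)×291 + (470/2)×36.7 = £29,100.00 + £8,624.50 = £37,724.50.
Excess = £37,724.50 − £31,684.25 = £6,040.25.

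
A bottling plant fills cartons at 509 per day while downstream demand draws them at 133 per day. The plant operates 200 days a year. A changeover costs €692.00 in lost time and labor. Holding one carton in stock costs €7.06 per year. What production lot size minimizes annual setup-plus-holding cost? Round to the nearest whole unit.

Q* ≈ 2,657 cartons

Annual demand D = 133 × 200 = 26,600.
Production build-up factor (1 − d/p) = 1 − 133/509 = 0.7387.
Q* = √(2DS / (H(1 − d/p))) = √(2 × 26,600 × 692 / (7.06 × 0.7387)).
= √(36,814,400 / 5.2152) ≈ 2656.877.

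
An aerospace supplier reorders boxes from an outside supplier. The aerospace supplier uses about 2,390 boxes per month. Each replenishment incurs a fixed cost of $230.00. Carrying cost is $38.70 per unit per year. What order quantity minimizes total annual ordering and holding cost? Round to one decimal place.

Annual demand D = 2,390 × 12 = 28,680.
EOQ = √(2DS / H) = √(2 × 28,680 × 230 / 38.7).
= √(13,192,800 / 38.7) = √340,899.2248 ≈ 583.866.

Q* ≈ 583.9 boxes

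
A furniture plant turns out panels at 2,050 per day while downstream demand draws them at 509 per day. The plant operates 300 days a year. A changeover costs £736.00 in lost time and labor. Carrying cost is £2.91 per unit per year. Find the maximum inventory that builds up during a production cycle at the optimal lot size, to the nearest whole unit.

Annual demand D = 509 × 300 = 152,700.
Production build-up factor (1 − d/p) = 1 − 509/2,050 = 0.7517.
Q* = √(2DS / (H(1 − d/p))) = √(2 × 152,700 × 736 / (2.91 × 0.7517)).
= √(224,774,400 / 2.1875) ≈ 10136.839.
Maximum inventory = Q*(1 − d/p) = 10136.839 × 0.7517 ≈ 7619.936.

I_max ≈ 7,620 panels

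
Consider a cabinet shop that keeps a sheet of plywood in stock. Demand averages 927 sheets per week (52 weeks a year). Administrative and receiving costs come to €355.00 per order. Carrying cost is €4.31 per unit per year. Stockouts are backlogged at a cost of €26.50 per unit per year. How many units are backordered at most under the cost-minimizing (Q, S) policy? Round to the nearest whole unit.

S* ≈ 425 sheets

Annual demand D = 927 × 52 = 48,204.
With planned backorders, Q* = √(2DS/H) · √((H+B)/B).
√(2DS/H) = √(2 × 48,204 × 355 / 4.31) = 2817.942.
√((H+B)/B) = √((4.31+26.5)/26.5) = 1.0783.
Q* ≈ 3038.470.
S* = Q* · H/(H+B) = 3038.470 × 4.31/30.81 ≈ 425.051.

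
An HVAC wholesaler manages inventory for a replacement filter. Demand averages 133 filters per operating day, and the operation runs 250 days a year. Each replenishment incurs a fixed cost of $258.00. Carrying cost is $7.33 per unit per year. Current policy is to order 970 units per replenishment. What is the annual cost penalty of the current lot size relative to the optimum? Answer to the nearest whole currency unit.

Annual demand D = 133 × 250 = 33,250.
EOQ = √(2DS/H) = √(2 × 33,250 × 258 / 7.33) ≈ 1529.92.
Cost at Q* = (D/Q*)S + (Q*/2)H = √(2DSH) ≈ $11,214.31.
Cost at Q = 970: (33,250/970)×258 + (970/2)×7.33 = $8,843.81 + $3,555.05 = $12,398.86.
Excess = $12,398.86 − $11,214.31 = $1,184.55.

Extra cost ≈ $1,185 per year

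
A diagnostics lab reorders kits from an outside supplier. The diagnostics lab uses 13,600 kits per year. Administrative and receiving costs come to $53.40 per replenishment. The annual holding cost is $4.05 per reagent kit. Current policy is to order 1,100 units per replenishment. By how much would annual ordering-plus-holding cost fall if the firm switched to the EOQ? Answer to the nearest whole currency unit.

EOQ = √(2DS/H) = √(2 × 13,600 × 53.4 / 4.05) ≈ 598.86.
Cost at Q* = (D/Q*)S + (Q*/2)H = √(2DSH) ≈ $2,425.40.
Cost at Q = 1,100: (13,600/1,100)×53.4 + (1,100/2)×4.05 = $660.22 + $2,227.50 = $2,887.72.
Excess = $2,887.72 − $2,425.40 = $462.32.

Extra cost ≈ $462 per year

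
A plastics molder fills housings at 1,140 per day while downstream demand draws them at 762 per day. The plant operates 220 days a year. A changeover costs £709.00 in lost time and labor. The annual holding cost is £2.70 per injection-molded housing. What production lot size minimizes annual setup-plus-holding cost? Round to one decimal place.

Annual demand D = 762 × 220 = 167,640.
Production build-up factor (1 − d/p) = 1 − 762/1,140 = 0.3316.
Q* = √(2DS / (H(1 − d/p))) = √(2 × 167,640 × 709 / (2.7 × 0.3316)).
= √(237,713,520 / 0.8953) ≈ 16294.896.

Q* ≈ 16,294.9 housings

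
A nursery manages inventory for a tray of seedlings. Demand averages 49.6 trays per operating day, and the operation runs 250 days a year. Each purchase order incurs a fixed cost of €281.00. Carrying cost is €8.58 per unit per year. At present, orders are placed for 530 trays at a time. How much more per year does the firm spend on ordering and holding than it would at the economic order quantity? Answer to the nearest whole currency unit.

Annual demand D = 49.6 × 250 = 12,400.
EOQ = √(2DS/H) = √(2 × 12,400 × 281 / 8.58) ≈ 901.23.
Cost at Q* = (D/Q*)S + (Q*/2)H = √(2DSH) ≈ €7,732.55.
Cost at Q = 530: (12,400/530)×281 + (530/2)×8.58 = €6,574.34 + €2,273.70 = €8,848.04.
Excess = €8,848.04 − €7,732.55 = €1,115.49.

Extra cost ≈ €1,115 per year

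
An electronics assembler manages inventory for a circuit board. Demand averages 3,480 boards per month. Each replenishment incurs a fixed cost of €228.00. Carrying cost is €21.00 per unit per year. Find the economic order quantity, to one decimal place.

Annual demand D = 3,480 × 12 = 41,760.
EOQ = √(2DS / H) = √(2 × 41,760 × 228 / 21).
= √(19,042,560 / 21) = √906,788.5714 ≈ 952.254.

Q* ≈ 952.3 boards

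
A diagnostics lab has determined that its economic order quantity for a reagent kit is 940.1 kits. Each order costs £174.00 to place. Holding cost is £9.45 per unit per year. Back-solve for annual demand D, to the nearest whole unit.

The basic EOQ model gives Q* = √(2DS/H); rearrange for the unknown.
From Q* = √(2DS/H): D = Q*²H / (2S) = 940.1² × 9.45 / (2 × 174) = 23999.416.

D ≈ 23,999 kits per year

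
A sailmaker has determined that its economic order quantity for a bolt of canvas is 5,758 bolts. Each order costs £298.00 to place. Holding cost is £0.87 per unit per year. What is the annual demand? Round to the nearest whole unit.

Squaring Q* = √(2DS/H) gives Q*² = 2DS/H.
From Q* = √(2DS/H): D = Q*²H / (2S) = 5,758² × 0.87 / (2 × 298) = 48396.763.

D ≈ 48,397 bolts per year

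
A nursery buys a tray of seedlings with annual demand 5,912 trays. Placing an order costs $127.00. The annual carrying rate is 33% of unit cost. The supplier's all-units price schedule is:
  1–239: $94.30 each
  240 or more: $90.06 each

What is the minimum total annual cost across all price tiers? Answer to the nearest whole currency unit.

TC* ≈ $539,130

Holding cost per unit per year at price C is H = 0.33·C.
Candidates are each tier's EOQ (if it falls in that tier) and each price-break quantity.
EOQ at $94.30 = 219.7 (feasible in tier 1): TC = 5,912×$94.30 + (5,912/219.7)×127 + (219.7/2)×0.33×$94.30 = $564,337.52.
EOQ at $90.06 = 224.8 < 240, so use break Q=240: TC = 5,912×$90.06 + (5,912/240.0)×127 + (240.0/2)×0.33×$90.06 = $539,129.53.
Lowest total cost among the candidates is at Q = 240.0.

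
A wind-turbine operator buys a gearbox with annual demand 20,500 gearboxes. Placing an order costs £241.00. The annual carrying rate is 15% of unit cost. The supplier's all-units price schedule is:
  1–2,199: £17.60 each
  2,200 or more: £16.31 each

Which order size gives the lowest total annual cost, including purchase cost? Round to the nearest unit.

Q* ≈ 2,200 gearboxes

Holding cost per unit per year at price C is H = 0.15·C.
For each price level, check whether its EOQ is feasible; otherwise the best quantity at that price is the breakpoint.
EOQ at £17.60 = 1934.6 (feasible in tier 1): TC = 20,500×£17.60 + (20,500/1934.6)×241 + (1934.6/2)×0.15×£17.60 = £365,907.43.
EOQ at £16.31 = 2009.7 < 2200, so use break Q=2200: TC = 20,500×£16.31 + (20,500/2200.0)×241 + (2200.0/2)×0.15×£16.31 = £339,291.83.
Lowest total cost is £339,291.83 at Q = 2200.0.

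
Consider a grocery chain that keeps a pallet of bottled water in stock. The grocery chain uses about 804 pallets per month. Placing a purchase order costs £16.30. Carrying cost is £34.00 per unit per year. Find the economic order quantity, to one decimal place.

Q* ≈ 96.2 pallets

Annual demand D = 804 × 12 = 9,648.
EOQ = √(2DS / H) = √(2 × 9,648 × 16.3 / 34).
= √(314,524.8 / 34) = √9,250.7294 ≈ 96.181.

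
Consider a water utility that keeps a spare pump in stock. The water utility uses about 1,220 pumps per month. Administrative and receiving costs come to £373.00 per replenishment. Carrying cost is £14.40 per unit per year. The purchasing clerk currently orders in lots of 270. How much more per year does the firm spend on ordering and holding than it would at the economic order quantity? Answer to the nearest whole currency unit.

Extra cost ≈ £9,628 per year

Annual demand D = 1,220 × 12 = 14,640.
EOQ = √(2DS/H) = √(2 × 14,640 × 373 / 14.4) ≈ 870.88.
Cost at Q* = (D/Q*)S + (Q*/2)H = √(2DSH) ≈ £12,540.68.
Cost at Q = 270: (14,640/270)×373 + (270/2)×14.4 = £20,224.89 + £1,944.00 = £22,168.89.
Excess = £22,168.89 − £12,540.68 = £9,628.21.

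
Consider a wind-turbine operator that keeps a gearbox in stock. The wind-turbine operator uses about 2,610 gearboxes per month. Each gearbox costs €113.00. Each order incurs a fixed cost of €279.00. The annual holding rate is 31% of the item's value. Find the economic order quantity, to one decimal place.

Annual demand D = 2,610 × 12 = 31,320.
Holding cost H = 0.31 × €113.00 = €35.0300 per unit per year.
EOQ = √(2DS / H) = √(2 × 31,320 × 279 / 35.03).
= √(17,476,560 / 35.03) = √498,902.6549 ≈ 706.330.

Q* ≈ 706.3 gearboxes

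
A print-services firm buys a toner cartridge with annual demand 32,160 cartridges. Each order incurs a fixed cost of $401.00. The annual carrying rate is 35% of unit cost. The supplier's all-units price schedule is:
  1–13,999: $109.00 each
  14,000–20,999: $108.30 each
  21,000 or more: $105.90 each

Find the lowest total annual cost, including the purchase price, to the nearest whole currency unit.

Holding cost per unit per year at price C is H = 0.35·C.
Evaluate total cost at each tier's feasible EOQ or, if the EOQ is below the tier, at the tier's minimum quantity.
EOQ at $109.00 = 822.2 (feasible in tier 1): TC = 32,160×$109.00 + (32,160/822.2)×401 + (822.2/2)×0.35×$109.00 = $3,536,808.41.
EOQ at $108.30 = 824.9 < 14000, so use break Q=14000: TC = 32,160×$108.30 + (32,160/14000.0)×401 + (14000.0/2)×0.35×$108.30 = $3,749,184.15.
EOQ at $105.90 = 834.2 < 21000, so use break Q=21000: TC = 32,160×$105.90 + (32,160/21000.0)×401 + (21000.0/2)×0.35×$105.90 = $3,795,540.60.
Lowest total cost among the candidates is at Q = 822.2.

TC* ≈ $3,536,808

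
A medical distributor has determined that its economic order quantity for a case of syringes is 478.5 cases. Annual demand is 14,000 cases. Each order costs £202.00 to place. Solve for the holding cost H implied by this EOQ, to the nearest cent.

H ≈ £24.70

Squaring Q* = √(2DS/H) gives Q*² = 2DS/H.
From Q* = √(2DS/H): H = 2DS / Q*² = 2 × 14,000 × 202 / 478.5² = 24.7028.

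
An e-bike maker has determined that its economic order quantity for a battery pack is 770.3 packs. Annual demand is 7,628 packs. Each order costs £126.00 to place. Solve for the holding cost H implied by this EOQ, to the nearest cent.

H ≈ £3.24

Invert the EOQ relation Q*² = 2DS/H.
From Q* = √(2DS/H): H = 2DS / Q*² = 2 × 7,628 × 126 / 770.3² = 3.2396.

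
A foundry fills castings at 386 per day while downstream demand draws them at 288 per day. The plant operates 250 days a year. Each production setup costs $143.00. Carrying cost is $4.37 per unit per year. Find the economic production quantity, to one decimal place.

Q* ≈ 4,308.1 castings

Annual demand D = 288 × 250 = 72,000.
Production build-up factor (1 − d/p) = 1 − 288/386 = 0.2539.
Q* = √(2DS / (H(1 − d/p))) = √(2 × 72,000 × 143 / (4.37 × 0.2539)).
= √(20,592,000 / 1.1095) ≈ 4308.134.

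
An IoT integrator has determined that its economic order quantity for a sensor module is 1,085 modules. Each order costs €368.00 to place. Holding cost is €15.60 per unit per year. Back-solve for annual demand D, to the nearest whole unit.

Squaring Q* = √(2DS/H) gives Q*² = 2DS/H.
From Q* = √(2DS/H): D = Q*²H / (2S) = 1,085² × 15.6 / (2 × 368) = 24952.052.

D ≈ 24,952 modules per year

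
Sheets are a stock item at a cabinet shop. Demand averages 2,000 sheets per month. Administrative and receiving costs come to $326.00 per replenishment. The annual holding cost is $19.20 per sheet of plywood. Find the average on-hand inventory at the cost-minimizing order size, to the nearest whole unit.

Average inventory ≈ 451 sheets

Annual demand D = 2,000 × 12 = 24,000.
EOQ = √(2DS/H) = √(2 × 24,000 × 326 / 19.2) ≈ 902.77.
Average inventory = Q*/2 ≈ 902.77 / 2 = 451.387.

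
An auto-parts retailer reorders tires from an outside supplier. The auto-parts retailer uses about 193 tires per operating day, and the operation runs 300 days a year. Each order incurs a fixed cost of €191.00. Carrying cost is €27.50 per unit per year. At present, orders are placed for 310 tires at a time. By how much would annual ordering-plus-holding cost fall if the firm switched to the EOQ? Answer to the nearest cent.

Annual demand D = 193 × 300 = 57,900.
EOQ = √(2DS/H) = √(2 × 57,900 × 191 / 27.5) ≈ 896.82.
Cost at Q* = (D/Q*)S + (Q*/2)H = √(2DSH) ≈ €24,662.51.
Cost at Q = 310: (57,900/310)×191 + (310/2)×27.5 = €35,673.87 + €4,262.50 = €39,936.37.
Excess = €39,936.37 − €24,662.51 = €15,273.86.

Extra cost ≈ €15,273.86 per year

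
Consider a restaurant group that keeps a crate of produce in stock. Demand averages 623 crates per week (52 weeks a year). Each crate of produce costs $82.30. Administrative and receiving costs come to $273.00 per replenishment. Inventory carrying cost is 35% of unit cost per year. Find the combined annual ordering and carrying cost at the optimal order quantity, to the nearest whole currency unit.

Annual demand D = 623 × 52 = 32,396.
Holding cost H = 0.35 × $82.30 = $28.8050 per unit per year.
The optimal lot size = √(2DS/H) = √(2 × 32,396 × 273 / 28.805) ≈ 783.62.
At Q*, ordering cost (D/Q*)S equals holding cost (Q*/2)H, each = √(DSH/2).
Minimum total = √(2DSH) = √(2 × 32,396 × 273 × 28.805) ≈ 22572.307.

TC* ≈ $22,572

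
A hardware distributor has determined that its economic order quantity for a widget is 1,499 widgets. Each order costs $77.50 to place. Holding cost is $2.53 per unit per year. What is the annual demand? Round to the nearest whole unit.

D ≈ 36,677 widgets per year

Invert the EOQ relation Q*² = 2DS/H.
From Q* = √(2DS/H): D = Q*²H / (2S) = 1,499² × 2.53 / (2 × 77.5) = 36676.855.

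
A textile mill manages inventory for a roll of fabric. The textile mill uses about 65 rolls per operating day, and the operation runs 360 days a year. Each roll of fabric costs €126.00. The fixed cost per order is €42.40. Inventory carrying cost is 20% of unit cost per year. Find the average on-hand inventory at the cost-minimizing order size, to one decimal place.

Annual demand D = 65 × 360 = 23,400.
Holding cost H = 0.20 × €126.00 = €25.2000 per unit per year.
Q* = √(2DS/H) = √(2 × 23,400 × 42.4 / 25.2) ≈ 280.61.
Average inventory = Q*/2 ≈ 280.61 / 2 = 140.306.

Average inventory ≈ 140.3 rolls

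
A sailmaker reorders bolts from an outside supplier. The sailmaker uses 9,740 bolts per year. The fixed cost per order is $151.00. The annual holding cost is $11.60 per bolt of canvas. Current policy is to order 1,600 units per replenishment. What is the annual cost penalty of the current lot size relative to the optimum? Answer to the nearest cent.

Extra cost ≈ $4,357.88 per year

EOQ = √(2DS/H) = √(2 × 9,740 × 151 / 11.6) ≈ 503.56.
Cost at Q* = (D/Q*)S + (Q*/2)H = √(2DSH) ≈ $5,841.33.
Cost at Q = 1,600: (9,740/1,600)×151 + (1,600/2)×11.6 = $919.21 + $9,280.00 = $10,199.21.
Excess = $10,199.21 − $5,841.33 = $4,357.88.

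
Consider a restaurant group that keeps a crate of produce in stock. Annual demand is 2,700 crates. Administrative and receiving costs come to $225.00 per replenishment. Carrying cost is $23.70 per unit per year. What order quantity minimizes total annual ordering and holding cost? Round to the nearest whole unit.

Q* ≈ 226 crates

EOQ = √(2DS / H) = √(2 × 2,700 × 225 / 23.7).
= √(1,215,000 / 23.7) = √51,265.8228 ≈ 226.420.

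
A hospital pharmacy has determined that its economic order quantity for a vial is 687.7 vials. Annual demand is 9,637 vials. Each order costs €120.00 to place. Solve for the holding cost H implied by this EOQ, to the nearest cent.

H ≈ €4.89

Squaring Q* = √(2DS/H) gives Q*² = 2DS/H.
From Q* = √(2DS/H): H = 2DS / Q*² = 2 × 9,637 × 120 / 687.7² = 4.8905.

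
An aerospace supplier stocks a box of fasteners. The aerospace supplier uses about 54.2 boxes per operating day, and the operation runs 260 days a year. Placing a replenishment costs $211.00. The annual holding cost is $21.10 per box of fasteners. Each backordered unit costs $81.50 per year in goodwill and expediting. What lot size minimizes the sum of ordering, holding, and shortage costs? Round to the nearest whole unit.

Q* ≈ 596 boxes

Annual demand D = 54.2 × 260 = 14,092.
With planned backorders, Q* = √(2DS/H) · √((H+B)/B).
√(2DS/H) = √(2 × 14,092 × 211 / 21.1) = 530.886.
√((H+B)/B) = √((21.1+81.5)/81.5) = 1.1220.
Q* ≈ 595.657.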